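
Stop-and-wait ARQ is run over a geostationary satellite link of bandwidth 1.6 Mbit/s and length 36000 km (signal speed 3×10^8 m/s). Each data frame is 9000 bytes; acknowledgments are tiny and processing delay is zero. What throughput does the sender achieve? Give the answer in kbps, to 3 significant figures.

253 kbps

t_tx = L/R = 72000/1600000 = 0.045 s.
t_prop = 36000000/300000000 = 0.12 s; RTT = 0.24 s.
Cycle = t_tx + RTT = 0.285 s.
Throughput = L / cycle = 72000 / 0.285 = 253 kbps.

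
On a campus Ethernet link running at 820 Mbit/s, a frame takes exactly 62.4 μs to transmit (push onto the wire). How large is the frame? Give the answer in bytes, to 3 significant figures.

L = R × t_tx = 820000000 b/s × 6.24e-05 s = 51168 bits.
In bytes: 51168 / 8 = 6400 bytes.

6400 bytes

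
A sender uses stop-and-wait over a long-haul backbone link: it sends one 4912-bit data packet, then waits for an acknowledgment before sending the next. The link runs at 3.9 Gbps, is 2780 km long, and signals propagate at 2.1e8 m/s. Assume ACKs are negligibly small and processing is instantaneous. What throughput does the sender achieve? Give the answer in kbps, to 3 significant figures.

t_tx = L/R = 4912/3900000000 = 1.25949e-06 s.
t_prop = 2780000/210000000 = 0.0132381 s; RTT = 0.0264762 s.
Cycle = t_tx + RTT = 0.0264774 s.
Throughput = L / cycle = 4912 / 0.0264774 = 186 kbps.

186 kbps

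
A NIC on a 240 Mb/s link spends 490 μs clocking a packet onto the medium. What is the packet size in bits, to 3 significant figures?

118000 bits

L = R × t_tx = 240000000 b/s × 0.00049 s = 117600 bits.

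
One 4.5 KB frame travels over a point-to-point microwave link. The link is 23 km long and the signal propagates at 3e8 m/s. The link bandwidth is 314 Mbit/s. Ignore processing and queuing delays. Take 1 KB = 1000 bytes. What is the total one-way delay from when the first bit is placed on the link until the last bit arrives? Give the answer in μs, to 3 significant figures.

191 μs

L = 36000 bits.
Transmission delay = L/R = 36000 / 314000000 = 114.65 μs.
Propagation delay = d/s = 23000 m / 300000000 m/s = 76.6667 μs.
Total = 191 μs.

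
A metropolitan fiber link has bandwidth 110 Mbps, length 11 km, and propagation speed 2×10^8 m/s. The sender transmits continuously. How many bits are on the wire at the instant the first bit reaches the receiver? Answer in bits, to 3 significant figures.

Propagation delay = 11000 / 200000000 = 5.5e-05 s.
BDP = R × t_prop = 110000000 × 5.5e-05 = 6050 bits.

6050 bits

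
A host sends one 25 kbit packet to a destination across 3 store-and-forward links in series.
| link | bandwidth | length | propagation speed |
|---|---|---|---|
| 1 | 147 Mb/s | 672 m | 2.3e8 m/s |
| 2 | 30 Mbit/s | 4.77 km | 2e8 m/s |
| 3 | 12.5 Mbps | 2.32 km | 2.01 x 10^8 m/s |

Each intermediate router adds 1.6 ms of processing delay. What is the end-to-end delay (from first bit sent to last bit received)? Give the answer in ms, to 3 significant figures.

6.24 ms

L = 25000 bits.
Transmission delays (L/R per hop): 0.170068, 0.833333, 2 ms; sum = 3.0034 ms.
Propagation delays (d/s per hop): 0.00292174, 0.02385, 0.0115423 ms; sum = 0.038314 ms.
Processing at 2 router(s): 2 × 1.6 ms = 3.2 ms.
End-to-end = 6.24 ms.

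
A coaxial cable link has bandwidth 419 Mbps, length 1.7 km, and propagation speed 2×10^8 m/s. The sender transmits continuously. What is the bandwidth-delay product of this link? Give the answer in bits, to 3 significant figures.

3560 bits

Propagation delay = 1700 / 200000000 = 8.5e-06 s.
BDP = R × t_prop = 419000000 × 8.5e-06 = 3561.5 bits.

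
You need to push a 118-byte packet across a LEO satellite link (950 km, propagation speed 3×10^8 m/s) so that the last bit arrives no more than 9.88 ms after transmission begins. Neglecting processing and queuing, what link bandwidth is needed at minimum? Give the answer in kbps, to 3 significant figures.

L = 944 bits.
Propagation delay = 950000 / 300000000 = 3.16667 ms.
Transmission budget = 9.88 − 3.16667 = 6.71333 ms.
R ≥ L / t_tx = 944 bits / 0.00671333 s = 141 kbps.

141 kbps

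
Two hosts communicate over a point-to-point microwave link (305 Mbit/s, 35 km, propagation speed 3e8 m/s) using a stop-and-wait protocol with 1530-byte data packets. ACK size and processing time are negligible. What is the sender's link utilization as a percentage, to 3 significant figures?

t_tx = L/R = 12240/305000000 = 4.01311e-05 s.
t_prop = 35000/300000000 = 0.000116667 s; RTT = 0.000233333 s.
Cycle = t_tx + RTT = 0.000273464 s.
Utilization = t_tx / cycle = 4.01311e-05/0.000273464 = 14.7 %.

14.7 %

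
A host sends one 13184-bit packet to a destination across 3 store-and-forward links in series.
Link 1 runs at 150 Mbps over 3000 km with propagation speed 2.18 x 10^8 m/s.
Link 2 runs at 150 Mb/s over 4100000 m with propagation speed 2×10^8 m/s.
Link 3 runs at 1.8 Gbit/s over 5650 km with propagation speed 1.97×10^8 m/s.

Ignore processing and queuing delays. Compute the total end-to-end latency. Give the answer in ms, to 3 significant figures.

Transmission delays (L/R per hop): 0.0878933, 0.0878933, 0.00732444 ms; sum = 0.183111 ms.
Propagation delays (d/s per hop): 13.7615, 20.5, 28.6802 ms; sum = 62.9417 ms.
End-to-end = 63.1 ms.

63.1 ms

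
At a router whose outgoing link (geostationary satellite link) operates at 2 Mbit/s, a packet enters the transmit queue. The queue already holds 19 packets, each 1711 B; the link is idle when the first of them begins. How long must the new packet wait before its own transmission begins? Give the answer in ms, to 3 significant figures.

130 ms

Each queued packet: L/R = 13688/2000000 = 6.844 ms.
19 queued → 130.036 ms.
Queuing delay = 130 ms.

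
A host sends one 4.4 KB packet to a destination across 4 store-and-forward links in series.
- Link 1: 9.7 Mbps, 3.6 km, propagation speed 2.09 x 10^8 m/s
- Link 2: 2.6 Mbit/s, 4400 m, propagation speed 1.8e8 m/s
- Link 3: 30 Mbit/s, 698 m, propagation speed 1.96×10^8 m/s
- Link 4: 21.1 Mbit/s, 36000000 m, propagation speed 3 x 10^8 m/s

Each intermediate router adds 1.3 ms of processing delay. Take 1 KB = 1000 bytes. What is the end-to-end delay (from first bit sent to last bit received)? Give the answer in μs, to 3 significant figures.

144000 μs

L = 35200 bits.
Transmission delays (L/R per hop): 3628.87, 13538.5, 1173.33, 1668.25 μs; sum = 20008.9 μs.
Propagation delays (d/s per hop): 17.2249, 24.4444, 3.56122, 120000 μs; sum = 120045 μs.
Processing at 3 router(s): 3 × 1.3 ms = 3900 μs.
End-to-end = 144000 μs.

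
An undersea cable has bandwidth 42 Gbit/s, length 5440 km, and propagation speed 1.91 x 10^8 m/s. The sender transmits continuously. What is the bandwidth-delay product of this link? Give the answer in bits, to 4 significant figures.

1196000000 bits

Propagation delay = 5440000 / 191000000 = 0.0284817 s.
BDP = R × t_prop = 42000000000 × 0.0284817 = 1196230000 bits.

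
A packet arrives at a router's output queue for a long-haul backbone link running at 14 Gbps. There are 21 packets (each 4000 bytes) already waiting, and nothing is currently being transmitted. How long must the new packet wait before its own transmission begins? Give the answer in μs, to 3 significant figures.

48.0 μs

Each queued packet: L/R = 32000/14000000000 = 2.28571 μs.
21 queued → 48 μs.
Queuing delay = 48.0 μs.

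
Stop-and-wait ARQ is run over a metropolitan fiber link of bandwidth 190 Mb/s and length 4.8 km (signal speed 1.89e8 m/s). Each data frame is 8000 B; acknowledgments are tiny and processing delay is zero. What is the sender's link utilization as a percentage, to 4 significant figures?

t_tx = L/R = 64000/190000000 = 0.000336842 s.
t_prop = 4800/189000000 = 2.53968e-05 s; RTT = 5.07937e-05 s.
Cycle = t_tx + RTT = 0.000387636 s.
Utilization = t_tx / cycle = 0.000336842/0.000387636 = 86.90 %.

86.90 %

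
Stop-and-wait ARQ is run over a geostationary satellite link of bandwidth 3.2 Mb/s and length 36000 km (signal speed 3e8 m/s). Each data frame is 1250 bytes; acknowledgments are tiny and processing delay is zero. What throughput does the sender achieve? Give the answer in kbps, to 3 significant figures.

t_tx = L/R = 10000/3200000 = 0.003125 s.
t_prop = 36000000/300000000 = 0.12 s; RTT = 0.24 s.
Cycle = t_tx + RTT = 0.243125 s.
Throughput = L / cycle = 10000 / 0.243125 = 41.1 kbps.

41.1 kbps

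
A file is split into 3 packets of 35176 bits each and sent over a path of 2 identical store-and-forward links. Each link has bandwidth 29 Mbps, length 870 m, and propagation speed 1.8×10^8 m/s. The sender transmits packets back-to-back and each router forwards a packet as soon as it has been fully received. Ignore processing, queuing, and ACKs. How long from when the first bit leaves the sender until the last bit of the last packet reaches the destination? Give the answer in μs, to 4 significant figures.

4862 μs

Per-hop transmission t_tx = L/R = 35176/29000000 = 1212.97 μs.
Per-hop propagation t_prop = 870/180000000 = 4.83333 μs.
Pipeline fill: first packet needs 2·t_tx to clear all hops; remaining 2 packets each add one t_tx.
Total = (2+3-1)·t_tx + 2·t_prop = 4·1212.97 + 2·4.83333 = 4862 μs.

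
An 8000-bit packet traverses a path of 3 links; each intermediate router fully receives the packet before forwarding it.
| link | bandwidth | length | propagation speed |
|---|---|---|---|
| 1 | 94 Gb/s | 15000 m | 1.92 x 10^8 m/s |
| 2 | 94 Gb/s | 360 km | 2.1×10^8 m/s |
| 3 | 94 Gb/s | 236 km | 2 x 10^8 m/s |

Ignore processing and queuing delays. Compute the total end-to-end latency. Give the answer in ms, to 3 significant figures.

2.97 ms

Transmission delay per hop = L/R = 8000/94000000000 = 8.51064e-05 ms; 3 hops → 0.000255319 ms.
Propagation delays (d/s per hop): 0.078125, 1.71429, 1.18 ms; sum = 2.97241 ms.
End-to-end = 2.97 ms.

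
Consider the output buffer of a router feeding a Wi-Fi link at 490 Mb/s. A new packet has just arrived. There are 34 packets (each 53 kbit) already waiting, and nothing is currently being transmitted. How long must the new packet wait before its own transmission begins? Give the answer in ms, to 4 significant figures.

3.678 ms

Each queued packet: L/R = 53000/490000000 = 0.108163 ms.
34 queued → 3.67755 ms.
Queuing delay = 3.678 ms.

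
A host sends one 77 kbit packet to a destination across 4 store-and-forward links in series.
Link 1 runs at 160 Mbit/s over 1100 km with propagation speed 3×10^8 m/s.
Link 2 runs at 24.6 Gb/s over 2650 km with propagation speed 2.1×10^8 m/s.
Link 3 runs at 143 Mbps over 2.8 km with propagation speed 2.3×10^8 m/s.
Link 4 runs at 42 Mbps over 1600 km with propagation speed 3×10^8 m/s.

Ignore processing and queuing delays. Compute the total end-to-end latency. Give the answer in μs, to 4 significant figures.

24490 μs

L = 77000 bits.
Transmission delays (L/R per hop): 481.25, 3.13008, 538.462, 1833.33 μs; sum = 2856.17 μs.
Propagation delays (d/s per hop): 3666.67, 12619, 12.1739, 5333.33 μs; sum = 21631.2 μs.
End-to-end = 24490 μs.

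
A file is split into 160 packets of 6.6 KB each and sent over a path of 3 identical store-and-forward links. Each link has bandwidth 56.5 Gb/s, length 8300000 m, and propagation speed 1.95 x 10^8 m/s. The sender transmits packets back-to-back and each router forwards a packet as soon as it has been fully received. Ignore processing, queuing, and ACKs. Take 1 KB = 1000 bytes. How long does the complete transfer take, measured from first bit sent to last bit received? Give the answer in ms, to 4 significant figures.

Per-hop transmission t_tx = L/R = 52800/56500000000 = 0.000934513 ms.
Per-hop propagation t_prop = 8300000/195000000 = 42.5641 ms.
Pipeline fill: first packet needs 3·t_tx to clear all hops; remaining 159 packets each add one t_tx.
Total = (3+160-1)·t_tx + 3·t_prop = 162·0.000934513 + 3·42.5641 = 127.8 ms.

127.8 ms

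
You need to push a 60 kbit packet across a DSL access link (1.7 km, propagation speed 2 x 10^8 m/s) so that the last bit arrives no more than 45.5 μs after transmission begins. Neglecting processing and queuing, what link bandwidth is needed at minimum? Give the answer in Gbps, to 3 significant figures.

Propagation delay = 1700 / 200000000 = 8.5 μs.
Transmission budget = 45.5 − 8.5 = 37 μs.
R ≥ L / t_tx = 60000 bits / 3.7e-05 s = 1.62 Gbps.

1.62 Gbps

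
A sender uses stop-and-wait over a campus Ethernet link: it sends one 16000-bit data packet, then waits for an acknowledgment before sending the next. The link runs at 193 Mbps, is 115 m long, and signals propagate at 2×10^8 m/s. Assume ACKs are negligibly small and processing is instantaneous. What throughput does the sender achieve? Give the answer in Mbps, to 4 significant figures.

190.4 Mbps

t_tx = L/R = 16000/193000000 = 8.29016e-05 s.
t_prop = 115/200000000 = 5.75e-07 s; RTT = 1.15e-06 s.
Cycle = t_tx + RTT = 8.40516e-05 s.
Throughput = L / cycle = 16000 / 8.40516e-05 = 190.4 Mbps.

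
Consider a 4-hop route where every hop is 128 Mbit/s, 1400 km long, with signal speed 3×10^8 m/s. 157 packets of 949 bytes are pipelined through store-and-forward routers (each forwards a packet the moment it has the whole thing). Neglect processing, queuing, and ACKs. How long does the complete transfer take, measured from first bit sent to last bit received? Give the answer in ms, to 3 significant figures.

28.2 ms

Per-hop transmission t_tx = L/R = 7592/128000000 = 0.0593125 ms.
Per-hop propagation t_prop = 1400000/300000000 = 4.66667 ms.
Pipeline fill: first packet needs 4·t_tx to clear all hops; remaining 156 packets each add one t_tx.
Total = (4+157-1)·t_tx + 4·t_prop = 160·0.0593125 + 4·4.66667 = 28.2 ms.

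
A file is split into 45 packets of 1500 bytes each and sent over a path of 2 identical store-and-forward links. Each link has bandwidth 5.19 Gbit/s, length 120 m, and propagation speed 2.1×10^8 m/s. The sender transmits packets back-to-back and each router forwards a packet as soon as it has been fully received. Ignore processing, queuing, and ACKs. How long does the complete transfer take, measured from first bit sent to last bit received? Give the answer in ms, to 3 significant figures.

0.108 ms

Per-hop transmission t_tx = L/R = 12000/5190000000 = 0.00231214 ms.
Per-hop propagation t_prop = 120/210000000 = 0.000571429 ms.
Pipeline fill: first packet needs 2·t_tx to clear all hops; remaining 44 packets each add one t_tx.
Total = (2+45-1)·t_tx + 2·t_prop = 46·0.00231214 + 2·0.000571429 = 0.108 ms.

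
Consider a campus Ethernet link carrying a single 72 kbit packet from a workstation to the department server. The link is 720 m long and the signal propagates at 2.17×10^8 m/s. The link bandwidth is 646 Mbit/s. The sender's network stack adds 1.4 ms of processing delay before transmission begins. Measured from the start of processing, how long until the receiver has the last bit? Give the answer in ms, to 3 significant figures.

1.51 ms

L = 72000 bits.
Transmission delay = L/R = 72000 / 646000000 = 0.111455 ms.
Propagation delay = d/s = 720 m / 217000000 m/s = 0.00331797 ms.
Plus processing delay 1.4 ms = 1.4 ms.
Total = 1.51 ms.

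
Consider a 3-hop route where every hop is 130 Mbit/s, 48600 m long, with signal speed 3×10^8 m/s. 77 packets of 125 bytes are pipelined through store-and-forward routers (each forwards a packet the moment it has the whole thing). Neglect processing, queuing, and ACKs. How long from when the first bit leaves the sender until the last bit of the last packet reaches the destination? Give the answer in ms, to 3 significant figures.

1.09 ms

Per-hop transmission t_tx = L/R = 1000/130000000 = 0.00769231 ms.
Per-hop propagation t_prop = 48600/300000000 = 0.162 ms.
Pipeline fill: first packet needs 3·t_tx to clear all hops; remaining 76 packets each add one t_tx.
Total = (3+77-1)·t_tx + 3·t_prop = 79·0.00769231 + 3·0.162 = 1.09 ms.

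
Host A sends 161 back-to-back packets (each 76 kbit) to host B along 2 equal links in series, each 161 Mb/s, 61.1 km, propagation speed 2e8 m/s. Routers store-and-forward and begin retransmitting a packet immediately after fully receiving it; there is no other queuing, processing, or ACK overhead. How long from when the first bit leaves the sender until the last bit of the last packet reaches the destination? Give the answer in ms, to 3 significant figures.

77.1 ms

Per-hop transmission t_tx = L/R = 76000/161000000 = 0.47205 ms.
Per-hop propagation t_prop = 61100/200000000 = 0.3055 ms.
Pipeline fill: first packet needs 2·t_tx to clear all hops; remaining 160 packets each add one t_tx.
Total = (2+161-1)·t_tx + 2·t_prop = 162·0.47205 + 2·0.3055 = 77.1 ms.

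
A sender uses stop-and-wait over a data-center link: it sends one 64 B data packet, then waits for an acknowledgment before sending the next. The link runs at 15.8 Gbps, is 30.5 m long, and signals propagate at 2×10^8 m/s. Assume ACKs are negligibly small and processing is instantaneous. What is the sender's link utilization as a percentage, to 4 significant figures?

9.604 %

t_tx = L/R = 512/15800000000 = 3.24051e-08 s.
t_prop = 30.5/200000000 = 1.525e-07 s; RTT = 3.05e-07 s.
Cycle = t_tx + RTT = 3.37405e-07 s.
Utilization = t_tx / cycle = 3.24051e-08/3.37405e-07 = 9.604 %.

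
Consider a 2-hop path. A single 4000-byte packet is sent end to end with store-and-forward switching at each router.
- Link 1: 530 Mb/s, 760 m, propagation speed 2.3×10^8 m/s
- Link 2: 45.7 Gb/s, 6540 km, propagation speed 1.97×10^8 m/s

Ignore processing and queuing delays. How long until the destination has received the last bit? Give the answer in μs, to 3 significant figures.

33300 μs

L = 4000 × 8 = 32000 bits.
Transmission delays (L/R per hop): 60.3774, 0.700219 μs; sum = 61.0776 μs.
Propagation delays (d/s per hop): 3.30435, 33198 μs; sum = 33201.3 μs.
End-to-end = 33300 μs.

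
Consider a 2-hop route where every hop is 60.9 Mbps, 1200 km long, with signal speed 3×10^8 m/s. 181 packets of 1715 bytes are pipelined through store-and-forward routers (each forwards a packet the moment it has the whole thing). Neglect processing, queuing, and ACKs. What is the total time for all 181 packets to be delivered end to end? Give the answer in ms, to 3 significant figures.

49.0 ms

Per-hop transmission t_tx = L/R = 13720/60900000 = 0.225287 ms.
Per-hop propagation t_prop = 1200000/300000000 = 4 ms.
Pipeline fill: first packet needs 2·t_tx to clear all hops; remaining 180 packets each add one t_tx.
Total = (2+181-1)·t_tx + 2·t_prop = 182·0.225287 + 2·4 = 49.0 ms.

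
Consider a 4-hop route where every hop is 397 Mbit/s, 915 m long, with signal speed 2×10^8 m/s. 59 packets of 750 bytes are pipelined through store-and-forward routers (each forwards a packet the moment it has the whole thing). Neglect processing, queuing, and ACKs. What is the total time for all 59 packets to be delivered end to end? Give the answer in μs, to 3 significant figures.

Per-hop transmission t_tx = L/R = 6000/397000000 = 15.1134 μs.
Per-hop propagation t_prop = 915/200000000 = 4.575 μs.
Pipeline fill: first packet needs 4·t_tx to clear all hops; remaining 58 packets each add one t_tx.
Total = (4+59-1)·t_tx + 4·t_prop = 62·15.1134 + 4·4.575 = 955 μs.

955 μs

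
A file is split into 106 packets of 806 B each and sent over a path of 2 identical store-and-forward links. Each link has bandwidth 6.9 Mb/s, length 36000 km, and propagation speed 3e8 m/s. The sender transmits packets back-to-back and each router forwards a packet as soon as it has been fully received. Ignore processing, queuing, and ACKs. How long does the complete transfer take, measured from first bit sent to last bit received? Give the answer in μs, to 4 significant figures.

340000 μs

Per-hop transmission t_tx = L/R = 6448/6900000 = 934.493 μs.
Per-hop propagation t_prop = 36000000/300000000 = 120000 μs.
Pipeline fill: first packet needs 2·t_tx to clear all hops; remaining 105 packets each add one t_tx.
Total = (2+106-1)·t_tx + 2·t_prop = 107·934.493 + 2·120000 = 340000 μs.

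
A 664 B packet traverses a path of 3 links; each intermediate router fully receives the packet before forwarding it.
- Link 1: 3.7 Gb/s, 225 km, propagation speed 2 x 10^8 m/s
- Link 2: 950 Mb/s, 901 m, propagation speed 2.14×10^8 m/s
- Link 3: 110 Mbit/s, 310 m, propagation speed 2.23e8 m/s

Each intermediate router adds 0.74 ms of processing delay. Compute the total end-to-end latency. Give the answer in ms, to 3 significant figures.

L = 664 × 8 = 5312 bits.
Transmission delays (L/R per hop): 0.00143568, 0.00559158, 0.0482909 ms; sum = 0.0553182 ms.
Propagation delays (d/s per hop): 1.125, 0.00421028, 0.00139013 ms; sum = 1.1306 ms.
Processing at 2 router(s): 2 × 0.74 ms = 1.48 ms.
End-to-end = 2.67 ms.

2.67 ms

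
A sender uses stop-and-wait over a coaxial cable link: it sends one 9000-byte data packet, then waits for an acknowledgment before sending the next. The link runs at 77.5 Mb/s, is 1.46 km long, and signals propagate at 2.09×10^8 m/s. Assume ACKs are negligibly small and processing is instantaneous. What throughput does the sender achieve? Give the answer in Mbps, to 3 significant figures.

t_tx = L/R = 72000/77500000 = 0.000929032 s.
t_prop = 1460/209000000 = 6.98565e-06 s; RTT = 1.39713e-05 s.
Cycle = t_tx + RTT = 0.000943004 s.
Throughput = L / cycle = 72000 / 0.000943004 = 76.4 Mbps.

76.4 Mbps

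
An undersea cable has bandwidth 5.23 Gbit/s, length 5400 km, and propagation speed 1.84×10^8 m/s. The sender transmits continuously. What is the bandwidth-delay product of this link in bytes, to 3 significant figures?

19200000 bytes

Propagation delay = 5400000 / 184000000 = 0.0293478 s.
BDP = R × t_prop = 5230000000 × 0.0293478 = 153489000 bits.
In bytes: 153489000/8 = 19200000 bytes.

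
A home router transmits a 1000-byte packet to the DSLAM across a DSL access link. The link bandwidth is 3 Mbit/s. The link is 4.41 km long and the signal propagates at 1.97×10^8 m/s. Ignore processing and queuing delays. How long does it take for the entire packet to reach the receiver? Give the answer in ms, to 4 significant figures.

L = 1000 × 8 = 8000 bits.
Transmission delay = L/R = 8000 / 3000000 = 2.66667 ms.
Propagation delay = d/s = 4410 m / 197000000 m/s = 0.0223858 ms.
Total = 2.689 ms.

2.689 ms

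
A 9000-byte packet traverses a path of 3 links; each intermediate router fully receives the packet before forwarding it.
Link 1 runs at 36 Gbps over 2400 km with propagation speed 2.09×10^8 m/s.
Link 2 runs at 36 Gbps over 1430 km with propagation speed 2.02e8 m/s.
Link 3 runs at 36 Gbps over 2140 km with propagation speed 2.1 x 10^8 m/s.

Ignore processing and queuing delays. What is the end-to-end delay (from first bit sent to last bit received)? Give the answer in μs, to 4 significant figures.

L = 9000 × 8 = 72000 bits.
Transmission delay per hop = L/R = 72000/36000000000 = 2 μs; 3 hops → 6 μs.
Propagation delays (d/s per hop): 11483.3, 7079.21, 10190.5 μs; sum = 28752.9 μs.
End-to-end = 28760 μs.

28760 μs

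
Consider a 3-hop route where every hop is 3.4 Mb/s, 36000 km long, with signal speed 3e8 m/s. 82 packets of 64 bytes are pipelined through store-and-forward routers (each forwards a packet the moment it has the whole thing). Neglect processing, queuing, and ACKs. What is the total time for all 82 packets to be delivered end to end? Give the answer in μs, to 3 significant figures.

Per-hop transmission t_tx = L/R = 512/3400000 = 150.588 μs.
Per-hop propagation t_prop = 36000000/300000000 = 120000 μs.
Pipeline fill: first packet needs 3·t_tx to clear all hops; remaining 81 packets each add one t_tx.
Total = (3+82-1)·t_tx + 3·t_prop = 84·150.588 + 3·120000 = 373000 μs.

373000 μs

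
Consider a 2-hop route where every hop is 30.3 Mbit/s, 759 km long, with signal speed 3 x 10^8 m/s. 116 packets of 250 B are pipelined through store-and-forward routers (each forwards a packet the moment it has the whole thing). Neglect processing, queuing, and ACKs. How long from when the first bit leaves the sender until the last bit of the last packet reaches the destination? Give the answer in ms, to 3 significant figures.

12.8 ms

Per-hop transmission t_tx = L/R = 2000/30300000 = 0.0660066 ms.
Per-hop propagation t_prop = 759000/300000000 = 2.53 ms.
Pipeline fill: first packet needs 2·t_tx to clear all hops; remaining 115 packets each add one t_tx.
Total = (2+116-1)·t_tx + 2·t_prop = 117·0.0660066 + 2·2.53 = 12.8 ms.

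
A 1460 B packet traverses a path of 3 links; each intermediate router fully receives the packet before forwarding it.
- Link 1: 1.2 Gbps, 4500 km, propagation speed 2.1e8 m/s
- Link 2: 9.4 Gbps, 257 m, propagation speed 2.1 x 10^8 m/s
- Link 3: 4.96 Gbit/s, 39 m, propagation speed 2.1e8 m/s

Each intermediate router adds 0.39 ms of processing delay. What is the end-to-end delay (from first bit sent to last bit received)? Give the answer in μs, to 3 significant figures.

22200 μs

L = 1460 × 8 = 11680 bits.
Transmission delays (L/R per hop): 9.73333, 1.24255, 2.35484 μs; sum = 13.3307 μs.
Propagation delays (d/s per hop): 21428.6, 1.22381, 0.185714 μs; sum = 21430 μs.
Processing at 2 router(s): 2 × 0.39 ms = 780 μs.
End-to-end = 22200 μs.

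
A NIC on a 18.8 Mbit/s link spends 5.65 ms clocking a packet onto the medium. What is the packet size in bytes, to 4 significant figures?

13280 bytes

L = R × t_tx = 18800000 b/s × 0.00565 s = 106220 bits.
In bytes: 106220 / 8 = 13280 bytes.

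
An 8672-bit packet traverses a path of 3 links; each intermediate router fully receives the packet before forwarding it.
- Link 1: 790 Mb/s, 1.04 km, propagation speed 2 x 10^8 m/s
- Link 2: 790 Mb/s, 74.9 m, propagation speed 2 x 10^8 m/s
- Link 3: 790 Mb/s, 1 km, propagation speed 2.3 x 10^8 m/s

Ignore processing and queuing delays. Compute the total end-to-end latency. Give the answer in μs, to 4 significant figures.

Transmission delay per hop = L/R = 8672/790000000 = 10.9772 μs; 3 hops → 32.9316 μs.
Propagation delays (d/s per hop): 5.2, 0.3745, 4.34783 μs; sum = 9.92233 μs.
End-to-end = 42.85 μs.

42.85 μs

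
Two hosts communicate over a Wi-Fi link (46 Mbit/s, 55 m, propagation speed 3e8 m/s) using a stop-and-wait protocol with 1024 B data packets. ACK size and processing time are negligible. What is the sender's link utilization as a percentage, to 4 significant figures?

t_tx = L/R = 8192/46000000 = 0.000178087 s.
t_prop = 55/300000000 = 1.83333e-07 s; RTT = 3.66667e-07 s.
Cycle = t_tx + RTT = 0.000178454 s.
Utilization = t_tx / cycle = 0.000178087/0.000178454 = 99.79 %.

99.79 %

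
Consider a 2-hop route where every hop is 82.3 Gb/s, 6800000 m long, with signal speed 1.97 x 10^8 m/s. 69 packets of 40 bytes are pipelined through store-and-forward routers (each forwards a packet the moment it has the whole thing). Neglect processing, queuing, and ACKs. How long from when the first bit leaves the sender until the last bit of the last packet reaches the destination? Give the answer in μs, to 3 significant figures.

69000 μs

Per-hop transmission t_tx = L/R = 320/82300000000 = 0.00388821 μs.
Per-hop propagation t_prop = 6800000/197000000 = 34517.8 μs.
Pipeline fill: first packet needs 2·t_tx to clear all hops; remaining 68 packets each add one t_tx.
Total = (2+69-1)·t_tx + 2·t_prop = 70·0.00388821 + 2·34517.8 = 69000 μs.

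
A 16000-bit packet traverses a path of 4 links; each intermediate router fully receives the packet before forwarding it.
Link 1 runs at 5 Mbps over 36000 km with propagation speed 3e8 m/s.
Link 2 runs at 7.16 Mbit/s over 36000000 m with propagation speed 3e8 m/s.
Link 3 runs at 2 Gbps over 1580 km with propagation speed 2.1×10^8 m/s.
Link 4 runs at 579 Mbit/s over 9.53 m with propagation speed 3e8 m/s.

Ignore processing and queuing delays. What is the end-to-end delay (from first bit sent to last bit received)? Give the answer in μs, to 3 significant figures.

253000 μs

Transmission delays (L/R per hop): 3200, 2234.64, 8, 27.6339 μs; sum = 5470.27 μs.
Propagation delays (d/s per hop): 120000, 120000, 7523.81, 0.0317667 μs; sum = 247524 μs.
End-to-end = 253000 μs.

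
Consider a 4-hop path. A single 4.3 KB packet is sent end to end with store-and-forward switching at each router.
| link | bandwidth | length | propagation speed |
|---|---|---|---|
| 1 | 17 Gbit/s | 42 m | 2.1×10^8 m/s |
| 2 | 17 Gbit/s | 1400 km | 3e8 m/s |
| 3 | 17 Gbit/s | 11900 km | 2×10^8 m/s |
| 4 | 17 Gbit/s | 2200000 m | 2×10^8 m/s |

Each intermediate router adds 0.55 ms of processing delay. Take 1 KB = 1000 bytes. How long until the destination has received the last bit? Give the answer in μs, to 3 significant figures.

76800 μs

L = 34400 bits.
Transmission delay per hop = L/R = 34400/17000000000 = 2.02353 μs; 4 hops → 8.09412 μs.
Propagation delays (d/s per hop): 0.2, 4666.67, 59500, 11000 μs; sum = 75166.9 μs.
Processing at 3 router(s): 3 × 0.55 ms = 1650 μs.
End-to-end = 76800 μs.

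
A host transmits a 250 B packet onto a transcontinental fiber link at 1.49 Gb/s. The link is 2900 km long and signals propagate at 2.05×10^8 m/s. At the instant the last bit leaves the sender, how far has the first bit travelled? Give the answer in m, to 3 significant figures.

t_tx = L/R = 2000/1490000000 = 1.34228e-06 s.
Distance = s × t_tx = 2.05e+08 × 1.34228e-06 = 275 m.

275 m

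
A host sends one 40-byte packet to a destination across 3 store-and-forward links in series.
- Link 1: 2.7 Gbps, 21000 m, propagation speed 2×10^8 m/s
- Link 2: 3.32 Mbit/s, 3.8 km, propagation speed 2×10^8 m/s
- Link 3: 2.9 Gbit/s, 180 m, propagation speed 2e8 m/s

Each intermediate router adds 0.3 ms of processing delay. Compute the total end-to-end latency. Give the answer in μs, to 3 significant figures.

822 μs

L = 40 × 8 = 320 bits.
Transmission delays (L/R per hop): 0.118519, 96.3855, 0.110345 μs; sum = 96.6144 μs.
Propagation delays (d/s per hop): 105, 19, 0.9 μs; sum = 124.9 μs.
Processing at 2 router(s): 2 × 0.3 ms = 600 μs.
End-to-end = 822 μs.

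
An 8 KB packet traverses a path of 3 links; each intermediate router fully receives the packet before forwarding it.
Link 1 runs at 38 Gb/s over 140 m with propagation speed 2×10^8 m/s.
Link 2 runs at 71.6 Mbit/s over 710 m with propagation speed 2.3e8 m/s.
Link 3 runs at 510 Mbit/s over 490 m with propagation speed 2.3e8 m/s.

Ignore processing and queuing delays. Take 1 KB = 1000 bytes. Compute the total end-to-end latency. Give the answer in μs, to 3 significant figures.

L = 64000 bits.
Transmission delays (L/R per hop): 1.68421, 893.855, 125.49 μs; sum = 1021.03 μs.
Propagation delays (d/s per hop): 0.7, 3.08696, 2.13043 μs; sum = 5.91739 μs.
End-to-end = 1030 μs.

1030 μs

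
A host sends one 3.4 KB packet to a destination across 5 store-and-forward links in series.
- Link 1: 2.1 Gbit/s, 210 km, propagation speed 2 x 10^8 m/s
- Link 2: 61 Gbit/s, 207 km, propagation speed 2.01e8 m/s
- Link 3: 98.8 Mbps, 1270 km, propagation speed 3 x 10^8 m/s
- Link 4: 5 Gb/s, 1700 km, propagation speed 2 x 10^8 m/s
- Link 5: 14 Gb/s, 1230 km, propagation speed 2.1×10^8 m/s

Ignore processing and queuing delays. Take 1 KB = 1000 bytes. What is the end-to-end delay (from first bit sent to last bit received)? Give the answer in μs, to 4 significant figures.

20970 μs

L = 27200 bits.
Transmission delays (L/R per hop): 12.9524, 0.445902, 275.304, 5.44, 1.94286 μs; sum = 296.085 μs.
Propagation delays (d/s per hop): 1050, 1029.85, 4233.33, 8500, 5857.14 μs; sum = 20670.3 μs.
End-to-end = 20970 μs.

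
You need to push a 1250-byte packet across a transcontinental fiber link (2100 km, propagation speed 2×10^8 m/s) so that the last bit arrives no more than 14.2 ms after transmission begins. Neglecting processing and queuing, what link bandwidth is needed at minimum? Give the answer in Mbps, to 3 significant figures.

L = 10000 bits.
Propagation delay = 2100000 / 200000000 = 10.5 ms.
Transmission budget = 14.2 − 10.5 = 3.7 ms.
R ≥ L / t_tx = 10000 bits / 0.0037 s = 2.70 Mbps.

2.70 Mbps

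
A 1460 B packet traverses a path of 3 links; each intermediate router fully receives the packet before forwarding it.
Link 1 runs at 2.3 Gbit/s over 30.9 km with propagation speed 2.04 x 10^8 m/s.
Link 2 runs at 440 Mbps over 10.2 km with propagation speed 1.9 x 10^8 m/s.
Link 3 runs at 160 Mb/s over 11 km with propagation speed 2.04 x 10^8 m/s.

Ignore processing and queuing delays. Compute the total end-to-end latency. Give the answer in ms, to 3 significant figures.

0.364 ms

L = 1460 × 8 = 11680 bits.
Transmission delays (L/R per hop): 0.00507826, 0.0265455, 0.073 ms; sum = 0.104624 ms.
Propagation delays (d/s per hop): 0.151471, 0.0536842, 0.0539216 ms; sum = 0.259076 ms.
End-to-end = 0.364 ms.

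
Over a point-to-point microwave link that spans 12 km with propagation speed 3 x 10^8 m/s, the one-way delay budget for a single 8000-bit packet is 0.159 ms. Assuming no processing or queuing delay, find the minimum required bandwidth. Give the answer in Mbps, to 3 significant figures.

67.2 Mbps

Propagation delay = 12000 / 300000000 = 0.04 ms.
Transmission budget = 0.159 − 0.04 = 0.119 ms.
R ≥ L / t_tx = 8000 bits / 0.000119 s = 67.2 Mbps.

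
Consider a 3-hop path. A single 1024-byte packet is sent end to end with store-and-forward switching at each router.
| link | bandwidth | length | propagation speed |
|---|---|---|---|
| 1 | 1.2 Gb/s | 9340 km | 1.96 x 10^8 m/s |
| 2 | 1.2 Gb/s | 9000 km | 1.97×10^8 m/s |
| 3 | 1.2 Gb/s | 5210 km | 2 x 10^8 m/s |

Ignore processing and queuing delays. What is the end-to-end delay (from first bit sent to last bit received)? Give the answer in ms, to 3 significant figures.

119 ms

L = 1024 × 8 = 8192 bits.
Transmission delay per hop = L/R = 8192/1200000000 = 0.00682667 ms; 3 hops → 0.02048 ms.
Propagation delays (d/s per hop): 47.6531, 45.6853, 26.05 ms; sum = 119.388 ms.
End-to-end = 119 ms.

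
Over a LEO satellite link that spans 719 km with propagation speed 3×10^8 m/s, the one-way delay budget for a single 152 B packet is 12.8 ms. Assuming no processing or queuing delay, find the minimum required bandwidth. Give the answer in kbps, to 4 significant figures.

116.9 kbps

L = 1216 bits.
Propagation delay = 719000 / 300000000 = 2.39667 ms.
Transmission budget = 12.8 − 2.39667 = 10.4033 ms.
R ≥ L / t_tx = 1216 bits / 0.0104033 s = 116.9 kbps.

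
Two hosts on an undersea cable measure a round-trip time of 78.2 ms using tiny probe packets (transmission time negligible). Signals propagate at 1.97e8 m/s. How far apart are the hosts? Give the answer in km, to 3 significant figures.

One-way propagation = RTT/2 = 39.1 ms.
d = s × t = 197000000 × 0.0391 = 7700 km.

7700 km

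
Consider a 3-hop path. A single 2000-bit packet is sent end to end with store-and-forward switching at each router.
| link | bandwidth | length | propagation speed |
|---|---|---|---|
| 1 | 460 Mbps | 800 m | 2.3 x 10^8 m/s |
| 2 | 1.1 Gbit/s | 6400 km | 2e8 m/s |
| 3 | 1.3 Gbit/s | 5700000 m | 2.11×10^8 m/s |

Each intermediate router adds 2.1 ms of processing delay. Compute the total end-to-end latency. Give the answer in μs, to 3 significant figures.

63200 μs

Transmission delays (L/R per hop): 4.34783, 1.81818, 1.53846 μs; sum = 7.70447 μs.
Propagation delays (d/s per hop): 3.47826, 32000, 27014.2 μs; sum = 59017.7 μs.
Processing at 2 router(s): 2 × 2.1 ms = 4200 μs.
End-to-end = 63200 μs.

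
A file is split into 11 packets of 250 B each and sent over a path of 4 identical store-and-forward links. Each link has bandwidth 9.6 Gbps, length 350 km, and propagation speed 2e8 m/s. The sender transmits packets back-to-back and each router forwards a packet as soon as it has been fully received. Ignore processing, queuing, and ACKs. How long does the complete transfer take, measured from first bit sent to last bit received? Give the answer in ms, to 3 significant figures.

7.00 ms

Per-hop transmission t_tx = L/R = 2000/9600000000 = 0.000208333 ms.
Per-hop propagation t_prop = 350000/200000000 = 1.75 ms.
Pipeline fill: first packet needs 4·t_tx to clear all hops; remaining 10 packets each add one t_tx.
Total = (4+11-1)·t_tx + 4·t_prop = 14·0.000208333 + 4·1.75 = 7.00 ms.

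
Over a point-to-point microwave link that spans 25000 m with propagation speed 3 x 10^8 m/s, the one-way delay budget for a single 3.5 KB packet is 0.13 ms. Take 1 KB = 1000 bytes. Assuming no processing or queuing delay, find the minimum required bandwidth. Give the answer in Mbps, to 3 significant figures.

600 Mbps

L = 28000 bits.
Propagation delay = 25000 / 300000000 = 0.0833333 ms.
Transmission budget = 0.13 − 0.0833333 = 0.0466667 ms.
R ≥ L / t_tx = 28000 bits / 4.66667e-05 s = 600 Mbps.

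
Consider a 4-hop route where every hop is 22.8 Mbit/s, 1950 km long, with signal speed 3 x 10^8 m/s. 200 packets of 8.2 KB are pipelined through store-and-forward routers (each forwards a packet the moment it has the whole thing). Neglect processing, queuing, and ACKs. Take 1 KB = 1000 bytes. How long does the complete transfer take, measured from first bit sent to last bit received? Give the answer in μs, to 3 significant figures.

610000 μs

Per-hop transmission t_tx = L/R = 65600/22800000 = 2877.19 μs.
Per-hop propagation t_prop = 1950000/300000000 = 6500 μs.
Pipeline fill: first packet needs 4·t_tx to clear all hops; remaining 199 packets each add one t_tx.
Total = (4+200-1)·t_tx + 4·t_prop = 203·2877.19 + 4·6500 = 610000 μs.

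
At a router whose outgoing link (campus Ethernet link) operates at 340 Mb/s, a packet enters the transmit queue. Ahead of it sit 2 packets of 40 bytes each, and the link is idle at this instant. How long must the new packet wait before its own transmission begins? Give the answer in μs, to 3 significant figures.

1.88 μs

Each queued packet: L/R = 320/340000000 = 0.941176 μs.
2 queued → 1.88235 μs.
Queuing delay = 1.88 μs.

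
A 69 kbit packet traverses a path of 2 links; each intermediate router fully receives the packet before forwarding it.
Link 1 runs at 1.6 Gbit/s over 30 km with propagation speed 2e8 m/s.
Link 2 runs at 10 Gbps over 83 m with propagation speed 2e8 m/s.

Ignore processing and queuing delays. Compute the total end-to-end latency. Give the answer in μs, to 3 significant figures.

200 μs

L = 69000 bits.
Transmission delays (L/R per hop): 43.125, 6.9 μs; sum = 50.025 μs.
Propagation delays (d/s per hop): 150, 0.415 μs; sum = 150.415 μs.
End-to-end = 200 μs.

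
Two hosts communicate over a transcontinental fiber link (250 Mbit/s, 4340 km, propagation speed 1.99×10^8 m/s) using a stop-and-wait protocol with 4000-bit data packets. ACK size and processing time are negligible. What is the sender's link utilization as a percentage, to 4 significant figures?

0.03667 %

t_tx = L/R = 4000/250000000 = 1.6e-05 s.
t_prop = 4340000/199000000 = 0.021809 s; RTT = 0.0436181 s.
Cycle = t_tx + RTT = 0.0436341 s.
Utilization = t_tx / cycle = 1.6e-05/0.0436341 = 0.03667 %.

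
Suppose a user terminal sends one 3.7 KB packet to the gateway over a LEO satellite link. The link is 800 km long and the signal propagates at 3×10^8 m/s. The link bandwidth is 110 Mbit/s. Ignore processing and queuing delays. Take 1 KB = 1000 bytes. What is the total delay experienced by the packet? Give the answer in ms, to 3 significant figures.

2.94 ms

L = 29600 bits.
Transmission delay = L/R = 29600 / 110000000 = 0.269091 ms.
Propagation delay = d/s = 800000 m / 300000000 m/s = 2.66667 ms.
Total = 2.94 ms.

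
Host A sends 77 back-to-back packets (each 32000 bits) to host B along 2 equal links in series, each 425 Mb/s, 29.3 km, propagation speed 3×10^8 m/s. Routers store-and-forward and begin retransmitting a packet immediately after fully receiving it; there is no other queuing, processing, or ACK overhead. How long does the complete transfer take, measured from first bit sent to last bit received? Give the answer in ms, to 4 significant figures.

6.068 ms

Per-hop transmission t_tx = L/R = 32000/425000000 = 0.0752941 ms.
Per-hop propagation t_prop = 29300/300000000 = 0.0976667 ms.
Pipeline fill: first packet needs 2·t_tx to clear all hops; remaining 76 packets each add one t_tx.
Total = (2+77-1)·t_tx + 2·t_prop = 78·0.0752941 + 2·0.0976667 = 6.068 ms.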